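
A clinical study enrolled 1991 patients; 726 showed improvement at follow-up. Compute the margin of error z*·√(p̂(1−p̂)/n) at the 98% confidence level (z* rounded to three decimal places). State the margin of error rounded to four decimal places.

ME = 0.0251

With x = 726 successes in n = 1991, p̂ = 0.36464.
Standard error of p̂: √(0.231678/1991) = √0.000116363 = 0.010787.
z* = 2.326 at the 98% level.
So ME = 0.0251.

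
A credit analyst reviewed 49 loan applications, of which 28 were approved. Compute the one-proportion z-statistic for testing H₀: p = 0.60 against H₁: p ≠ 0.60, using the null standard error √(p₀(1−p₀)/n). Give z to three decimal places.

With x = 28 successes in n = 49, p̂ = 0.57143.
Null standard error: √(0.60·0.40/49) = √0.004897959 = 0.069985.
z = (p̂ − p₀)/SE = (0.57143 − 0.60)/0.069985 = -0.408.

z = -0.408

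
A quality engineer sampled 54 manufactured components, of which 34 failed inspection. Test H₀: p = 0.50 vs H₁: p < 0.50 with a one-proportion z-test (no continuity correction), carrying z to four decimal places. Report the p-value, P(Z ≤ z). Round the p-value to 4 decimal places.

With x = 34 successes in n = 54, p̂ = 0.62963.
Null standard error: √(0.50·0.50/54) = √0.004629630 = 0.068041.
z = (p̂ − p₀)/SE = (34/54 − 0.50)/0.068041 ≈ 1.9052.
From the standard normal, P(Z ≤ z) = 0.9716.

p-value = 0.9716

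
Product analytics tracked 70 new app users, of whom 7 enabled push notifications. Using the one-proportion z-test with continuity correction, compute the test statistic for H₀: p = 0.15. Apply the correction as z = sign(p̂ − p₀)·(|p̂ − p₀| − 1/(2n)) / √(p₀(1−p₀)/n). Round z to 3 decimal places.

z = -1.004

The sample proportion is 7/70 = 0.10000. p̂ − p₀ = -0.050000.
1/(2n) = 0.007143.
Corrected numerator: |-0.050000| − 0.007143 = 0.042857.
SE₀ = √(0.15·0.85/70) = 0.042678.
z = (−)0.042857/0.042678 = -1.004.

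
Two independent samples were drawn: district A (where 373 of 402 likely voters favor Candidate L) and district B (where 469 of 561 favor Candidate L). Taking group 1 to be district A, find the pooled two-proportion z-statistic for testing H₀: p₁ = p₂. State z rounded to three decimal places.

Sample proportions: p̂₁ = 373/402 = 0.92786 and p̂₂ = 469/561 = 0.83601.
Pooling: p̂ = 842/963 = 0.87435.
Pooled SE = √[0.1098613·0.00427009] ≈ 0.021659.
z = (p̂₁ − p̂₂)/SE = (0.92786 − 0.83601)/0.021659 = 0.09185/0.021659 = 4.241.

z = 4.241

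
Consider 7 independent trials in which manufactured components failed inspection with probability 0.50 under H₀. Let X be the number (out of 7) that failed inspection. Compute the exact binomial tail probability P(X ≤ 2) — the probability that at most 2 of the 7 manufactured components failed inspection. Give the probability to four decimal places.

P = 0.2266

X is binomial with n = 7 and p = 0.50.
P(X ≤ 2) = C(7,0)·0.50^0·0.50^7 + C(7,1)·0.50^1·0.50^6 + C(7,2)·0.50^2·0.50^5.
= 0.007812 + 0.054688 + 0.164062 = 0.2266.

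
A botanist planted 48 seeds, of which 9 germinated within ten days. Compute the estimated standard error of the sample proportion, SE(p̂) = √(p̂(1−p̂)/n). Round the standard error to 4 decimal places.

SE = 0.0563

With x = 9 successes in n = 48, p̂ = 0.18750.
p̂(1−p̂) = 0.18750·0.81250 = 0.152344.
Dividing by n and taking the root: √0.003173833 = 0.0563.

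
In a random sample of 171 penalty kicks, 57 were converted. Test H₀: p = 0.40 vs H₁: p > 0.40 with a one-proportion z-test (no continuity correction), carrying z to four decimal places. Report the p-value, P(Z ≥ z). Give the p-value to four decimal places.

Sample proportion p̂ = 57/171 = 0.33333.
Under H₀, SE = √(p₀(1−p₀)/n) = √(0.40·0.60/171) = √0.001403509 = 0.037463.
Test statistic (full precision, shown to 4 dp): z = (57/171 − 0.40)/SE₀ ≈ -1.7795.
From the standard normal, P(Z ≥ z) = 0.9624.

p-value = 0.9624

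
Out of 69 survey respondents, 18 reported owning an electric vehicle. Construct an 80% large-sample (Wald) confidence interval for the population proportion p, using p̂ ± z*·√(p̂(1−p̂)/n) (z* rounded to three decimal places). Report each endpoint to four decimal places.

With x = 18 successes in n = 69, p̂ = 0.26087.
SE(p̂) = √(0.26087·0.73913/69) = 0.052863.
For 80% confidence, z* = 1.282.
Margin of error: 1.282 × 0.052863 = 0.06777.
Interval: 0.26087 ± 0.06777 → (0.1931, 0.3286).

(0.1931, 0.3286)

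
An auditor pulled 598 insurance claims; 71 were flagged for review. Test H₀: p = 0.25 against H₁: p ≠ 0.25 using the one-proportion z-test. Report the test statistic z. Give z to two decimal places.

z = -7.41

The sample proportion is 71/598 = 0.11873.
Null standard error: √(0.25·0.75/598) = √0.000313545 = 0.017707.
z = (0.11873 − 0.25)/0.017707 = -0.13127/0.017707 = -7.41.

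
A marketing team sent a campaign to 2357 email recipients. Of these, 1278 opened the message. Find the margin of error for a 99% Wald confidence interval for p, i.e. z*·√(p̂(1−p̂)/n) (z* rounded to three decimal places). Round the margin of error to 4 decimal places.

With x = 1278 successes in n = 2357, p̂ = 0.54221.
Standard error of p̂: √(0.248218/2357) = √0.000105311 = 0.010262.
z* = 2.576 at the 99% level.
Margin of error = z*·SE = 2.576 × 0.010262 = 0.0264.

ME = 0.0264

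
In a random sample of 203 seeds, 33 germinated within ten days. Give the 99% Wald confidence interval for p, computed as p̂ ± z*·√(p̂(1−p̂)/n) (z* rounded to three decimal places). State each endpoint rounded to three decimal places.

With x = 33 successes in n = 203, p̂ = 0.16256.
SE(p̂) = √(0.16256·0.83744/203) = 0.025896.
For 99% confidence, z* = 2.576.
Margin of error: 2.576 × 0.025896 = 0.06671.
CI: 0.16256 ± 0.06671 = (0.096, 0.229).

(0.096, 0.229)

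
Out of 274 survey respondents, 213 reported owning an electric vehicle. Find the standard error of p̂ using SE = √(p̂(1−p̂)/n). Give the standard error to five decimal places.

The sample proportion is 213/274 = 0.77737.
p̂(1−p̂) = 0.77737·0.22263 = 0.173066.
Dividing by n and taking the root: √0.000631628 = 0.02513.

SE = 0.02513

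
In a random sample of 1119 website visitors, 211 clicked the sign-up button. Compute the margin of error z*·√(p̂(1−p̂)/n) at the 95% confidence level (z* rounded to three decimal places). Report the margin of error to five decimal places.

The sample proportion is 211/1119 = 0.18856.
SE(p̂) = √(0.18856·0.81144/1119) = 0.011693.
z* = 1.960 at the 95% level.
So ME = 0.02292.

ME = 0.02292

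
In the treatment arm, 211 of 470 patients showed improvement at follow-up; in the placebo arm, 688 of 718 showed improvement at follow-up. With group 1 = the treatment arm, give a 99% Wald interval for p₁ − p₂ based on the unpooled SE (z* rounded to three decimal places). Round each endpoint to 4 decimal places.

p̂₁ = 211/470 = 0.44894, p̂₂ = 688/718 = 0.95822; p̂₁ − p̂₂ = -0.50928.
Unpooled SE = √(p̂₁(1−p̂₁)/n₁ + p̂₂(1−p̂₂)/n₂) = √(0.000526367 + 0.000055762) = 0.024127.
z* = 2.576 at the 99% level. Margin of error = 0.06215.
So the interval runs from -0.5714 to -0.4471.

(-0.5714, -0.4471)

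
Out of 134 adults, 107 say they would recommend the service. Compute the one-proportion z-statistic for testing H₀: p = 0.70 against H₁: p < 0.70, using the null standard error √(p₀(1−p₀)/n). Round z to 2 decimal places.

The sample proportion is 107/134 = 0.79851.
Under H₀, SE = √(p₀(1−p₀)/n) = √(0.70·0.30/134) = √0.001567164 = 0.039587.
z = (0.79851 − 0.70)/0.039587 = 0.09851/0.039587 = 2.49.

z = 2.49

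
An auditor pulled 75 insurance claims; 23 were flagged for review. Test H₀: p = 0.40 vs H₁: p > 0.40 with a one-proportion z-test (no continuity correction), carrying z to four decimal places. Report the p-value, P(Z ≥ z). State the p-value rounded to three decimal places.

p-value = 0.951

Sample proportion p̂ = 23/75 = 0.30667.
Null standard error: √(0.40·0.60/75) = √0.003200000 = 0.056569.
z = (p̂ − p₀)/SE = (23/75 − 0.40)/0.056569 ≈ -1.6499.
p-value = P(Z ≥ z) with z = -1.6499 → 0.951.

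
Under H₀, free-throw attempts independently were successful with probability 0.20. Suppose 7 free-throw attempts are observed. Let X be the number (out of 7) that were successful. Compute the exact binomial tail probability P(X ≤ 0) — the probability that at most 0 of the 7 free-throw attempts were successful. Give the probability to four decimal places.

P = 0.2097

X is binomial with n = 7 and p = 0.20.
P(X ≤ 0) = C(7,0)·0.20^0·0.80^7.
= 0.209715 = 0.2097.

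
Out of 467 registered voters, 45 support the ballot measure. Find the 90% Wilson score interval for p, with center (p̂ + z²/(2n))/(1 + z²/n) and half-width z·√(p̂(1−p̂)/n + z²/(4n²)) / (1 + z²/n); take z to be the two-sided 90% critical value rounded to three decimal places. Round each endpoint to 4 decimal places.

p̂ = 45/467 = 0.09636; z = 1.645, so z² = 2.706025.
Denominator 1 + z²/n = 1 + 2.706025/467 = 1.005794.
Adjusted center: (0.09636 + z²/(2n))/1.005794 = 0.09869.
Radicand: p̂(1−p̂)/n + z²/(4n²) = 0.000186455 + 0.000003102 = 0.000189557.
Half-width = z·√(radicand)/denom = 1.645·0.013768/1.005794 = 0.02252.
CI: 0.09869 ± 0.02252 = (0.0762, 0.1212).

(0.0762, 0.1212)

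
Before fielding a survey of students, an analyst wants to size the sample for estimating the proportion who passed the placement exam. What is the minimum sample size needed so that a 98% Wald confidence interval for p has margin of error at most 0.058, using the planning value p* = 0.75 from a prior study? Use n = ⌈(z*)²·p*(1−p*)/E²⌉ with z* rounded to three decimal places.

n = 302

z* = 2.326 at the 98% level.
p*(1−p*) = 0.75·0.25 = 0.1875.
Required n before rounding: 5.410276 × 0.1875 / 0.058² = 301.554.
Rounding up, n = 302.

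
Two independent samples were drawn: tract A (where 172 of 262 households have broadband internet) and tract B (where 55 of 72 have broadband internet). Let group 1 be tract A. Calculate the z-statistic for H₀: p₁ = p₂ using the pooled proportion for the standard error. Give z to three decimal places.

z = -1.730

Sample proportions: p̂₁ = 172/262 = 0.65649 and p̂₂ = 55/72 = 0.76389.
Pooling: p̂ = 227/334 = 0.67964.
Pooled SE = √[0.2177292·0.01770568] ≈ 0.062089.
z = -0.10740/0.062089 = -1.730.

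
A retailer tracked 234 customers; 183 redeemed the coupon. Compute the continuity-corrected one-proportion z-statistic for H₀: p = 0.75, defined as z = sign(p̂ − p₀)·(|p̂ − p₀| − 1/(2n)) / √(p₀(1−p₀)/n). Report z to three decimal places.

z = 1.057

The sample proportion is 183/234 = 0.78205. p̂ − p₀ = 0.032051.
Continuity correction 1/(2n) = 1/468 = 0.002137.
Corrected numerator: |0.032051| − 0.002137 = 0.029914.
SE₀ = √(0.75·0.25/234) = 0.028307.
z = (+)0.029914/0.028307 = 1.057.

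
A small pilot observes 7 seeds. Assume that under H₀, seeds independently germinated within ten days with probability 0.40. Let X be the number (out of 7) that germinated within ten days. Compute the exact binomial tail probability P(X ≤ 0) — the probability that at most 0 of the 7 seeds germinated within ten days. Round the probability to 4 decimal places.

P = 0.0280

X ~ Binomial(n=7, p=0.40).
P(X ≤ 0) = C(7,0)·0.40^0·0.60^7.
= 0.027994 = 0.0280.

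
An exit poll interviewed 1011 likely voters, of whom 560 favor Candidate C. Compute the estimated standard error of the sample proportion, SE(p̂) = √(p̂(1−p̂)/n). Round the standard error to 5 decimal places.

SE = 0.01563

The sample proportion is 560/1011 = 0.55391.
p̂(1−p̂) = 0.55391·0.44609 = 0.247094.
SE = √(0.247094/1011) = 0.01563.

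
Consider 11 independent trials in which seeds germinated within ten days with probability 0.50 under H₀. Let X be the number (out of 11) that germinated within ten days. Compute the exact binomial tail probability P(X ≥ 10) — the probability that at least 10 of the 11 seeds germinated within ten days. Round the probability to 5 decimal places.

X ~ Binomial(n=11, p=0.50).
P(X ≥ 10) = C(11,10)·0.50^10·0.50^1 + C(11,11)·0.50^11·0.50^0.
= 0.005371 + 0.000488 = 0.00586.

P = 0.00586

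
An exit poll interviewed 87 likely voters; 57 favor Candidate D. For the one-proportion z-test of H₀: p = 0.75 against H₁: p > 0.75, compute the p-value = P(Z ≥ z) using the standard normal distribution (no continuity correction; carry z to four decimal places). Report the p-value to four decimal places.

The sample proportion is 57/87 = 0.65517.
SE₀ = √(0.75·0.25/87) = 0.046424.
Test statistic (full precision, shown to 4 dp): z = (57/87 − 0.75)/SE₀ ≈ -2.0426.
From the standard normal, P(Z ≥ z) = 0.9795.

p-value = 0.9795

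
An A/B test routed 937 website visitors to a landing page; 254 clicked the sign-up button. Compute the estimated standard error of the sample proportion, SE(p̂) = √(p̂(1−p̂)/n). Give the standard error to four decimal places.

SE = 0.0145

Sample proportion p̂ = 254/937 = 0.27108.
p̂(1−p̂) = 0.27108·0.72892 = 0.197596.
Dividing by n and taking the root: √0.000210882 = 0.0145.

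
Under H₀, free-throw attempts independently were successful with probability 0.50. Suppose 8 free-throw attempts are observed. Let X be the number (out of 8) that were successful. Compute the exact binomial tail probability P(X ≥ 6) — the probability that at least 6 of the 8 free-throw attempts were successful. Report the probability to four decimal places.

X is binomial with n = 8 and p = 0.50.
P(X ≥ 6) = C(8,6)·0.50^6·0.50^2 + C(8,7)·0.50^7·0.50^1 + C(8,8)·0.50^8·0.50^0.
= 0.109375 + 0.031250 + 0.003906 = 0.1445.

P = 0.1445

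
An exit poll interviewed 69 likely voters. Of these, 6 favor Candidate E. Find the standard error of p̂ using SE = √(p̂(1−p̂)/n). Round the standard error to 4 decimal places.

SE = 0.0339

The sample proportion is 6/69 = 0.08696.
p̂(1−p̂) = 0.08696·0.91304 = 0.079398.
SE = √(0.079398/69) = 0.0339.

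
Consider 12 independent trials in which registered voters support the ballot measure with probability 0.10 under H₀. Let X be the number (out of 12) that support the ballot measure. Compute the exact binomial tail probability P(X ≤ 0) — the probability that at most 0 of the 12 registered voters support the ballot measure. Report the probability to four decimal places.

X ~ Binomial(n=12, p=0.10).
P(X ≤ 0) = C(12,0)·0.10^0·0.90^12.
= 0.282430 = 0.2824.

P = 0.2824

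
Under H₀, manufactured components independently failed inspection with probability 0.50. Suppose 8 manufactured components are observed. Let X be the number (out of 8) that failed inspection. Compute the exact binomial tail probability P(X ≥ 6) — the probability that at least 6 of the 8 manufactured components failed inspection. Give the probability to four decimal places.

X is binomial with n = 8 and p = 0.50.
P(X ≥ 6) = C(8,6)·0.50^6·0.50^2 + C(8,7)·0.50^7·0.50^1 + C(8,8)·0.50^8·0.50^0.
= 0.109375 + 0.031250 + 0.003906 = 0.1445.

P = 0.1445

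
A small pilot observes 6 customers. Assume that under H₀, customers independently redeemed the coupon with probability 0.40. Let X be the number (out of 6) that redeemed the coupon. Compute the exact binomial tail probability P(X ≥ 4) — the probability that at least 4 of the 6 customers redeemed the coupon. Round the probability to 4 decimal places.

P = 0.1792

X is binomial with n = 6 and p = 0.40.
P(X ≥ 4) = C(6,4)·0.40^4·0.60^2 + C(6,5)·0.40^5·0.60^1 + C(6,6)·0.40^6·0.60^0.
= 0.138240 + 0.036864 + 0.004096 = 0.1792.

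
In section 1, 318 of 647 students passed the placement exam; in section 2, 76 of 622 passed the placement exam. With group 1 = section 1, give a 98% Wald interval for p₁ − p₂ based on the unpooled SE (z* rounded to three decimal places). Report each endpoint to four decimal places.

(0.3143, 0.4243)

p̂₁ = 318/647 = 0.49150, p̂₂ = 76/622 = 0.12219; p̂₁ − p̂₂ = 0.36931.
Unpooled SE = √(p̂₁(1−p̂₁)/n₁ + p̂₂(1−p̂₂)/n₂) = √(0.000386287 + 0.000172439) = 0.023637.
z* = 2.326 at the 98% level. Margin = 2.326·0.023637 = 0.05498.
CI: 0.36931 ± 0.05498 = (0.3143, 0.4243).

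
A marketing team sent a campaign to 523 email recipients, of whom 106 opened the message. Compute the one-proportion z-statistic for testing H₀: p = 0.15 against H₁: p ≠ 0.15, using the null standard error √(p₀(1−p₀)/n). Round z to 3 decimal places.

z = 3.374

The sample proportion is 106/523 = 0.20268.
Null standard error: √(0.15·0.85/523) = √0.000243786 = 0.015614.
z = (0.20268 − 0.15)/0.015614 = 0.05268/0.015614 = 3.374.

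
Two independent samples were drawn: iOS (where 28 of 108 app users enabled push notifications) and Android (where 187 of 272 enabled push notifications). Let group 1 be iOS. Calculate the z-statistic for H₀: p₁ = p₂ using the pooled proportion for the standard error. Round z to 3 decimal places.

z = -7.597

p̂₁ = 28/108 = 0.25926, p̂₂ = 187/272 = 0.68750.
Pooled p̂ = (28+187)/(108+272) = 215/380 = 0.56579.
Pooled SE = √[0.2456717·0.01293573] ≈ 0.056373.
z = (p̂₁ − p̂₂)/SE = (0.25926 − 0.68750)/0.056373 = -0.42824/0.056373 = -7.597.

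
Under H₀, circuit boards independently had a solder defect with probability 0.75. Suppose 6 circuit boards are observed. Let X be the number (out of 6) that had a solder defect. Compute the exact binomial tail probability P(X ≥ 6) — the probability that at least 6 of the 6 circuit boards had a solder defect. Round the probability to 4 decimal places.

P = 0.1780

X is binomial with n = 6 and p = 0.75.
P(X ≥ 6) = C(6,6)·0.75^6·0.25^0.
= 0.177979 = 0.1780.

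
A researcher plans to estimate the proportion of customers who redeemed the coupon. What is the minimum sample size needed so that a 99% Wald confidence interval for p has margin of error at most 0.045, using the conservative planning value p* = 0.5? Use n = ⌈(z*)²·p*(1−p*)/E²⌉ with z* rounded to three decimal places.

n = 820

The 99% critical value is z* = 2.576.
p*(1−p*) = 0.2500.
Required n before rounding: 6.635776 × 0.2500 / 0.045² = 819.232.
⌈819.232⌉ = 820.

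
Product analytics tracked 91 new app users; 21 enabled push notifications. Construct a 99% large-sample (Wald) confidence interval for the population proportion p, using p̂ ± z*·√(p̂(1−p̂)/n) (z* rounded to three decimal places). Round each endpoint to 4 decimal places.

(0.1170, 0.3445)

p̂ = 21/91 = 0.23077.
SE(p̂) = √(0.23077·0.76923/91) = 0.044167.
The 99% critical value is z* = 2.576.
Margin of error: 2.576 × 0.044167 = 0.11377.
So the interval runs from 0.1170 to 0.3445.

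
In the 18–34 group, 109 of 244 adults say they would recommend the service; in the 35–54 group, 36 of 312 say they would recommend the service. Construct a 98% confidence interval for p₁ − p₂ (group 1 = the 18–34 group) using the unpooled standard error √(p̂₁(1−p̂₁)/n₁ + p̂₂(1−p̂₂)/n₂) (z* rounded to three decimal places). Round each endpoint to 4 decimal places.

(0.2462, 0.4165)

p̂₁ = 0.44672, p̂₂ = 0.11538, so the observed difference is 0.33134.
SE = √(0.001012956 + 0.000327151) = √0.001340107 = 0.036607.
z* = 2.326 at the 98% level. Margin of error = 0.08515.
Interval: 0.33134 ± 0.08515 → (0.2462, 0.4165).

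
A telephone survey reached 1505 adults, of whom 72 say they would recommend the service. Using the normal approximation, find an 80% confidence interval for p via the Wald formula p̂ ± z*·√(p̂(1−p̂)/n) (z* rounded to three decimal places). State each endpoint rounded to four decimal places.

With x = 72 successes in n = 1505, p̂ = 0.04784.
Standard error of p̂: √(0.045552/1505) = √0.000030267 = 0.005502.
z* = 1.282 at the 80% level.
Margin of error: 1.282 × 0.005502 = 0.00705.
Interval: 0.04784 ± 0.00705 → (0.0408, 0.0549).

(0.0408, 0.0549)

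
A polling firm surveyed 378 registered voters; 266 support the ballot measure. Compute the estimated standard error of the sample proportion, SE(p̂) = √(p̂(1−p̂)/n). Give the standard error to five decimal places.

The sample proportion is 266/378 = 0.70370.
p̂(1−p̂) = 0.208506.
Dividing by n and taking the root: √0.000551603 = 0.02349.

SE = 0.02349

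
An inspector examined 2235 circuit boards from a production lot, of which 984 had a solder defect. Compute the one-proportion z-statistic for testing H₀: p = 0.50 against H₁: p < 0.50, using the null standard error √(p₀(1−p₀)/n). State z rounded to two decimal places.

z = -5.65

p̂ = 984/2235 = 0.44027.
SE₀ = √(0.50·0.50/2235) = 0.010576.
z = (p̂ − p₀)/SE = (0.44027 − 0.50)/0.010576 = -5.65.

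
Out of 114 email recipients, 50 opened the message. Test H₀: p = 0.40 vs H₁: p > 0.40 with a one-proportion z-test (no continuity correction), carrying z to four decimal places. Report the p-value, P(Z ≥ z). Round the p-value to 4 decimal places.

p-value = 0.2001

p̂ = 50/114 = 0.43860.
Null standard error: √(0.40·0.60/114) = √0.002105263 = 0.045883.
z = (p̂ − p₀)/SE = (50/114 − 0.40)/0.045883 ≈ 0.8412.
p-value = P(Z ≥ z) with z = 0.8412 → 0.2001.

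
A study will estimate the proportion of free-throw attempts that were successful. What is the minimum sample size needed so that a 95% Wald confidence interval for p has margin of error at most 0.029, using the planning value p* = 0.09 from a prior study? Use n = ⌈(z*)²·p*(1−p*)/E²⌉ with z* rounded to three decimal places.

n = 375

The 95% critical value is z* = 1.960.
p*(1−p*) = 0.09·0.91 = 0.0819.
Required n before rounding: 3.841600 × 0.0819 / 0.029² = 374.111.
⌈374.111⌉ = 375.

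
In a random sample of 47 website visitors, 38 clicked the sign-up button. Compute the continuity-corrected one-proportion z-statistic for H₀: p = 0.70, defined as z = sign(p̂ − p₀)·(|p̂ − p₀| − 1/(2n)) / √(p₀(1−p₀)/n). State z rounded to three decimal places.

z = 1.464

The sample proportion is 38/47 = 0.80851. p̂ − p₀ = 0.108511.
1/(2n) = 0.010638.
Corrected numerator: |0.108511| − 0.010638 = 0.097873.
Null standard error: √(0.70·0.30/47) = √0.004468085 = 0.066844.
z = +0.097873/0.066844 = 1.464.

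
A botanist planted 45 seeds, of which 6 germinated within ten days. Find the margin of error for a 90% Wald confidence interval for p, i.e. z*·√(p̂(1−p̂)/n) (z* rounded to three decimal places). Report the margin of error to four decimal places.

With x = 6 successes in n = 45, p̂ = 0.13333.
SE = √(p̂(1−p̂)/n) = √(0.115556/45) = 0.050674.
For 90% confidence, z* = 1.645.
Margin of error = z*·SE = 1.645 × 0.050674 = 0.0834.

ME = 0.0834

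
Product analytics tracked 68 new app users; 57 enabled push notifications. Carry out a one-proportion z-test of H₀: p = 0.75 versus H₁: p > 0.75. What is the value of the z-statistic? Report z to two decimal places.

z = 1.68

Sample proportion p̂ = 57/68 = 0.83824.
SE₀ = √(0.75·0.25/68) = 0.052511.
z = (p̂ − p₀)/SE = (0.83824 − 0.75)/0.052511 = 1.68.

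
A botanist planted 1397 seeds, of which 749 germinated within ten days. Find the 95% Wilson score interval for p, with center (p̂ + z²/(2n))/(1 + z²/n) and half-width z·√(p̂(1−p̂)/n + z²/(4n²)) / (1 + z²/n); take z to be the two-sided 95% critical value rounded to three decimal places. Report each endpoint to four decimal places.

p̂ = 749/1397 = 0.53615; z = 1.960, so z² = 3.841600.
Denominator 1 + z²/n = 1 + 3.841600/1397 = 1.002750.
Center = (0.53615 + 0.001375)/1.002750 = 0.53605.
Radicand: p̂(1−p̂)/n + z²/(4n²) = 0.000178020 + 0.000000492 = 0.000178512.
Half-width = 1.960·√0.000178512/1.002750 = 0.02612.
Interval: 0.53605 ± 0.02612 → (0.5099, 0.5622).

(0.5099, 0.5622)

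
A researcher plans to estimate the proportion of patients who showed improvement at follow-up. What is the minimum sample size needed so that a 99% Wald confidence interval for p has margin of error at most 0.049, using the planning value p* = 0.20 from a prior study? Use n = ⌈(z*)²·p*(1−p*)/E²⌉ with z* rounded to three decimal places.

n = 443

The 99% critical value is z* = 2.576.
p*(1−p*) = 0.1600.
(z*)²·p*(1−p*)/E² = 6.635776·0.1600/0.002401 = 442.201.
⌈442.201⌉ = 443.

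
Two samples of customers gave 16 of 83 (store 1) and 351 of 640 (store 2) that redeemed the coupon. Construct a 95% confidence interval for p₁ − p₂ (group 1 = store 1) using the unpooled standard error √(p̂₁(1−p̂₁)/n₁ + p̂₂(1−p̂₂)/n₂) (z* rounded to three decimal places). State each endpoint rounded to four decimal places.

(-0.4489, -0.2625)

p̂₁ = 16/83 = 0.19277, p̂₂ = 351/640 = 0.54844; p̂₁ − p̂₂ = -0.35567.
SE = √(0.001874824 + 0.000386959) = √0.002261783 = 0.047558.
The 95% critical value is z* = 1.960. Margin of error = 0.09321.
CI: -0.35567 ± 0.09321 = (-0.4489, -0.2625).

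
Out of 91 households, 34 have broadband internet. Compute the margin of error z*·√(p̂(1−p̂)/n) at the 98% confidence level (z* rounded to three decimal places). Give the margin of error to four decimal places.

ME = 0.1180

p̂ = 34/91 = 0.37363.
Standard error of p̂: √(0.234030/91) = √0.002571755 = 0.050712.
The 98% critical value is z* = 2.326.
ME = 2.326·0.050712 = 0.1180.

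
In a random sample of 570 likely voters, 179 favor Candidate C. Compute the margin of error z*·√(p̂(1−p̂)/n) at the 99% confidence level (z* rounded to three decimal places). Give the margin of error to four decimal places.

ME = 0.0501

With x = 179 successes in n = 570, p̂ = 0.31404.
Standard error of p̂: √(0.215417/570) = √0.000377925 = 0.019440.
For 99% confidence, z* = 2.576.
ME = 2.576·0.019440 = 0.0501.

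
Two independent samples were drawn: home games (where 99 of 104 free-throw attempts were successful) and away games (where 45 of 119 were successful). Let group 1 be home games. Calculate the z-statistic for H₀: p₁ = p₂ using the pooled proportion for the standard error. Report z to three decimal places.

z = 8.937

p̂₁ = 99/104 = 0.95192, p̂₂ = 45/119 = 0.37815.
Pooling: p̂ = 144/223 = 0.64574.
Pooled SE = √[0.2287599·0.01801875] ≈ 0.064203.
z = 0.57377/0.064203 = 8.937.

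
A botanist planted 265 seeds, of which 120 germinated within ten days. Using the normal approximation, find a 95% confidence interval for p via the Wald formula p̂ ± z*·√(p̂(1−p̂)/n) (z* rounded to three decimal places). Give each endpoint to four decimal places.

(0.3929, 0.5128)

With x = 120 successes in n = 265, p̂ = 0.45283.
SE = √(p̂(1−p̂)/n) = √(0.247775/265) = 0.030578.
For 95% confidence, z* = 1.960.
Margin = 1.960·0.030578 = 0.05993.
Interval: 0.45283 ± 0.05993 → (0.3929, 0.5128).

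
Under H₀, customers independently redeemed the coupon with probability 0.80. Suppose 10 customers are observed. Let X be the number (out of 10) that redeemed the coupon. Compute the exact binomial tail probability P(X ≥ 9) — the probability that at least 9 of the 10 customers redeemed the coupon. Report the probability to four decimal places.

X ~ Binomial(n=10, p=0.80).
P(X ≥ 9) = C(10,9)·0.80^9·0.20^1 + C(10,10)·0.80^10·0.20^0.
= 0.268435 + 0.107374 = 0.3758.

P = 0.3758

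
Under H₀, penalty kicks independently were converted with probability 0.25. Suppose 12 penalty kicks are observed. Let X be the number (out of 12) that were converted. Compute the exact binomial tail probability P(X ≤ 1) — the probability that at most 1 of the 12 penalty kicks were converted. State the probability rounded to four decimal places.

P = 0.1584

X ~ Binomial(n=12, p=0.25).
P(X ≤ 1) = C(12,0)·0.25^0·0.75^12 + C(12,1)·0.25^1·0.75^11.
= 0.031676 + 0.126705 = 0.1584.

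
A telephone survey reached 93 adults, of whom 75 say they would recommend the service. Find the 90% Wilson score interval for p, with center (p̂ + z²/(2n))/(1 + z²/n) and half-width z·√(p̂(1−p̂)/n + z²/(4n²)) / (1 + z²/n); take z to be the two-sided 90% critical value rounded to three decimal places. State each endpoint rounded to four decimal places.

(0.7308, 0.8648)

p̂ = 75/93 = 0.80645; z = 1.645, so z² = 2.706025.
Denominator 1 + z²/n = 1 + 2.706025/93 = 1.029097.
Center = (0.80645 + 0.014549)/1.029097 = 0.79779.
Radicand: p̂(1−p̂)/n + z²/(4n²) = 0.001678359 + 0.000078218 = 0.001756577.
Half-width = z·√(radicand)/denom = 1.645·0.041912/1.029097 = 0.06700.
CI: 0.79779 ± 0.06700 = (0.7308, 0.8648).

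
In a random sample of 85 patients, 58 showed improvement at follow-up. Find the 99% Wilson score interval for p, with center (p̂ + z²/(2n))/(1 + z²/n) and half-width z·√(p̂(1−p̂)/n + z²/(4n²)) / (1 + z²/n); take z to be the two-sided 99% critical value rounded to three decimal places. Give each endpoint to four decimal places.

(0.5432, 0.7951)

Here p̂ = 58/85 = 0.68235 and z = 2.576 (z² = 6.635776).
1 + z²/n = 1.078068.
Center = (0.68235 + 0.039034)/1.078068 = 0.66915.
Radicand: p̂(1−p̂)/n + z²/(4n²) = 0.002549969 + 0.000229612 = 0.002779581.
Half-width = z·√(radicand)/denom = 2.576·0.052722/1.078068 = 0.12598.
CI: 0.66915 ± 0.12598 = (0.5432, 0.7951).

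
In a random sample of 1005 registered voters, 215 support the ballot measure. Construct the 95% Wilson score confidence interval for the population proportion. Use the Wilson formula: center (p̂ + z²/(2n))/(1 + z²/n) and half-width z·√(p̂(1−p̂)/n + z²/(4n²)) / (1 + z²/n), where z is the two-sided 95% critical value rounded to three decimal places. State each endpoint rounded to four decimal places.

Here p̂ = 215/1005 = 0.21393 and z = 1.960 (z² = 3.841600).
1 + z²/n = 1.003822.
Adjusted center: (0.21393 + z²/(2n))/1.003822 = 0.21502.
Radicand: p̂(1−p̂)/n + z²/(4n²) = 0.000167328 + 0.000000951 = 0.000168279.
Half-width = 1.960·√0.000168279/1.003822 = 0.02533.
So the interval runs from 0.1897 to 0.2403.

(0.1897, 0.2403)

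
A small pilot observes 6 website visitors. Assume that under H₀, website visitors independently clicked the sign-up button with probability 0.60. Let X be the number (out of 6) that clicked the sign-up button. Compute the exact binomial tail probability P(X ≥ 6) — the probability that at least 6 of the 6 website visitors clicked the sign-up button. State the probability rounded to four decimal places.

P = 0.0467

X ~ Binomial(n=6, p=0.60).
P(X ≥ 6) = C(6,6)·0.60^6·0.40^0.
= 0.046656 = 0.0467.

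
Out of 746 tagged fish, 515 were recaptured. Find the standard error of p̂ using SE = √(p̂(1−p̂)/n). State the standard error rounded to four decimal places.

Sample proportion p̂ = 515/746 = 0.69035.
p̂(1−p̂) = 0.213767.
SE = √(0.213767/746) = √0.000286551 = 0.0169.

SE = 0.0169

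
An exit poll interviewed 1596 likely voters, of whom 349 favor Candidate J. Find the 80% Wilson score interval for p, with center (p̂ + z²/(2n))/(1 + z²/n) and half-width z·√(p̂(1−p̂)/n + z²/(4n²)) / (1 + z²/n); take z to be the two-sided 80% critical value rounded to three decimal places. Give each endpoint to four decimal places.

p̂ = 349/1596 = 0.21867; z = 1.282, so z² = 1.643524.
1 + z²/n = 1.001030.
Center = (0.21867 + 0.000515)/1.001030 = 0.21896.
Radicand: p̂(1−p̂)/n + z²/(4n²) = 0.000107052 + 0.000000161 = 0.000107213.
Half-width = z·√(radicand)/denom = 1.282·0.010354/1.001030 = 0.01326.
Interval: 0.21896 ± 0.01326 → (0.2057, 0.2322).

(0.2057, 0.2322)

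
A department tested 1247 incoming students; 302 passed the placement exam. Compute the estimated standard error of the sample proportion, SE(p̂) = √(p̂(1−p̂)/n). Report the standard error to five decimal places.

Sample proportion p̂ = 302/1247 = 0.24218.
p̂(1−p̂) = 0.24218·0.75782 = 0.183529.
SE = √(0.183529/1247) = √0.000147176 = 0.01213.

SE = 0.01213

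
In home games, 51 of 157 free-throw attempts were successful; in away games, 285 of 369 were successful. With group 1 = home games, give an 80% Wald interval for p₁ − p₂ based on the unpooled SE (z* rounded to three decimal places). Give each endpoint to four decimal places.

p̂₁ = 51/157 = 0.32484, p̂₂ = 285/369 = 0.77236; p̂₁ − p̂₂ = -0.44752.
SE = √(0.001396938 + 0.000476480) = √0.001873418 = 0.043283.
The 80% critical value is z* = 1.282. Margin = 1.282·0.043283 = 0.05549.
CI: -0.44752 ± 0.05549 = (-0.5030, -0.3920).

(-0.5030, -0.3920)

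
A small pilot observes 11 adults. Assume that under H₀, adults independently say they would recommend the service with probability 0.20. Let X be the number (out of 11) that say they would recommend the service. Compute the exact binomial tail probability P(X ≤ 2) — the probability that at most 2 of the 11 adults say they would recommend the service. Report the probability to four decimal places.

X is binomial with n = 11 and p = 0.20.
P(X ≤ 2) = C(11,0)·0.20^0·0.80^11 + C(11,1)·0.20^1·0.80^10 + C(11,2)·0.20^2·0.80^9.
= 0.085899 + 0.236223 + 0.295279 = 0.6174.

P = 0.6174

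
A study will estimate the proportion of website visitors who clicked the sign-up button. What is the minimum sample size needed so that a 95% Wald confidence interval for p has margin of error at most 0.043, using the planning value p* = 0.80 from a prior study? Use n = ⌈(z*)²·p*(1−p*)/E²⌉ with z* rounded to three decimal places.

n = 333

The 95% critical value is z* = 1.960.
p*(1−p*) = 0.1600.
(z*)²·p*(1−p*)/E² = 3.841600·0.1600/0.001849 = 332.426.
⌈332.426⌉ = 333.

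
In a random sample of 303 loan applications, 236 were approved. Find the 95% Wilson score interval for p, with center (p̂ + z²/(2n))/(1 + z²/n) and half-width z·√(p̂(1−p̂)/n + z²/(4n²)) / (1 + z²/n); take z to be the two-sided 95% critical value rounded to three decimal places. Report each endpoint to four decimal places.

(0.7288, 0.8220)

Here p̂ = 236/303 = 0.77888 and z = 1.960 (z² = 3.841600).
1 + z²/n = 1.012679.
Adjusted center: (0.77888 + z²/(2n))/1.012679 = 0.77539.
Radicand: p̂(1−p̂)/n + z²/(4n²) = 0.000568406 + 0.000010461 = 0.000578867.
Half-width = z·√(radicand)/denom = 1.960·0.024060/1.012679 = 0.04657.
So the interval runs from 0.7288 to 0.8220.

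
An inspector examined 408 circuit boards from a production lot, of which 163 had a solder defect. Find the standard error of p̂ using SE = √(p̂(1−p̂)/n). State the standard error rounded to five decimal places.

SE = 0.02425

The sample proportion is 163/408 = 0.39951.
p̂(1−p̂) = 0.39951·0.60049 = 0.239902.
SE = √(0.239902/408) = √0.000587995 = 0.02425.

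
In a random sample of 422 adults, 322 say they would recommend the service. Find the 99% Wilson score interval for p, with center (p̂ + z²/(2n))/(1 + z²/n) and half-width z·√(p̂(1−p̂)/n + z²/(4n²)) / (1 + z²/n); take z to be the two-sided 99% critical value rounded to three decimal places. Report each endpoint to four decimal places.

p̂ = 322/422 = 0.76303; z = 2.576, so z² = 6.635776.
1 + z²/n = 1.015725.
Adjusted center: (0.76303 + z²/(2n))/1.015725 = 0.75896.
Radicand: p̂(1−p̂)/n + z²/(4n²) = 0.000428468 + 0.000009316 = 0.000437784.
Half-width = z·√(radicand)/denom = 2.576·0.020923/1.015725 = 0.05306.
Interval: 0.75896 ± 0.05306 → (0.7059, 0.8120).

(0.7059, 0.8120)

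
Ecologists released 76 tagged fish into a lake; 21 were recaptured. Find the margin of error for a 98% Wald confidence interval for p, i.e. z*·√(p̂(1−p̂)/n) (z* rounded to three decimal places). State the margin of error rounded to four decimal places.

ME = 0.1193

The sample proportion is 21/76 = 0.27632.
Standard error of p̂: √(0.199965/76) = √0.002631123 = 0.051294.
For 98% confidence, z* = 2.326.
Margin of error = z*·SE = 2.326 × 0.051294 = 0.1193.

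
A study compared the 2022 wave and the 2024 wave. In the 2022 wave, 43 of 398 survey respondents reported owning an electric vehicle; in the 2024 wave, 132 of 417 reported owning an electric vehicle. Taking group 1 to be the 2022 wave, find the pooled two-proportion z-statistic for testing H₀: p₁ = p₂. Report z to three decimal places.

p̂₁ = 43/398 = 0.10804, p̂₂ = 132/417 = 0.31655.
Pooled p̂ = (43+132)/(398+417) = 175/815 = 0.21472.
SE = √[p̂(1−p̂)(1/n₁+1/n₂)] = √[0.21472·0.78528·(1/398+1/417)] ≈ 0.028775.
z = -0.20851/0.028775 = -7.246.

z = -7.246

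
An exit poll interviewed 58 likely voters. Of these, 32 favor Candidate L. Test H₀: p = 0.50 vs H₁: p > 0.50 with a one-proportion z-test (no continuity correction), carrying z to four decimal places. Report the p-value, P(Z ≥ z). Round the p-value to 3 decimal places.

p-value = 0.215

The sample proportion is 32/58 = 0.55172.
Null standard error: √(0.50·0.50/58) = √0.004310345 = 0.065653.
z = (p̂ − p₀)/SE = (32/58 − 0.50)/0.065653 ≈ 0.7878.
From the standard normal, P(Z ≥ z) = 0.215.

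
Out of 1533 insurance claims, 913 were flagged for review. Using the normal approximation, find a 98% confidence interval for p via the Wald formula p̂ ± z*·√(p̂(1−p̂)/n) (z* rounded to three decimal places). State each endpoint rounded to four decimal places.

Sample proportion p̂ = 913/1533 = 0.59556.
Standard error of p̂: √(0.240867/1533) = √0.000157122 = 0.012535.
The 98% critical value is z* = 2.326.
Margin = 2.326·0.012535 = 0.02916.
Interval: 0.59556 ± 0.02916 → (0.5664, 0.6247).

(0.5664, 0.6247)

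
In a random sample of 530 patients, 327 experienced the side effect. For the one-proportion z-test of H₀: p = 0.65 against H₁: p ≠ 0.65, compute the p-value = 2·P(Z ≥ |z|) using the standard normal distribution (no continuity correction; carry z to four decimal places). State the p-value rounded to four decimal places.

p-value = 0.1110

Sample proportion p̂ = 327/530 = 0.61698.
Under H₀, SE = √(p₀(1−p₀)/n) = √(0.65·0.35/530) = √0.000429245 = 0.020718.
z = (p̂ − p₀)/SE = (327/530 − 0.65)/0.020718 ≈ -1.5937.
From the standard normal, 2·P(Z ≥ |z|) = 0.1110.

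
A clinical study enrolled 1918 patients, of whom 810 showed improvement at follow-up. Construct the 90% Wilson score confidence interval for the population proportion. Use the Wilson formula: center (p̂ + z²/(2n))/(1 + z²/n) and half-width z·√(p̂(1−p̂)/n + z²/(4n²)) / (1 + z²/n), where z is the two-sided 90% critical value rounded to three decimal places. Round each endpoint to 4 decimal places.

Here p̂ = 810/1918 = 0.42231 and z = 1.645 (z² = 2.706025).
Denominator 1 + z²/n = 1 + 2.706025/1918 = 1.001411.
Center = (0.42231 + 0.000705)/1.001411 = 0.42242.
Radicand: p̂(1−p̂)/n + z²/(4n²) = 0.000127198 + 0.000000184 = 0.000127382.
Half-width = z·√(radicand)/denom = 1.645·0.011286/1.001411 = 0.01854.
Interval: 0.42242 ± 0.01854 → (0.4039, 0.4410).

(0.4039, 0.4410)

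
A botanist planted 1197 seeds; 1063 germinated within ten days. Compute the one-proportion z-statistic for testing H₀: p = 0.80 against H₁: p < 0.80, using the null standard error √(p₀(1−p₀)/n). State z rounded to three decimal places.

z = 7.616

The sample proportion is 1063/1197 = 0.88805.
Under H₀, SE = √(p₀(1−p₀)/n) = √(0.80·0.20/1197) = √0.000133668 = 0.011561.
Test statistic: z = 0.08805/0.011561 = 7.616.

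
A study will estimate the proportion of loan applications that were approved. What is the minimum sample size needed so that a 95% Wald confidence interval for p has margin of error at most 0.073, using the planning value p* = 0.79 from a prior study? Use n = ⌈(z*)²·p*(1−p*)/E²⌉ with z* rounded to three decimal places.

The 95% critical value is z* = 1.960.
p*(1−p*) = 0.1659.
Required n before rounding: 3.841600 × 0.1659 / 0.073² = 119.595.
Rounding up, n = 120.

n = 120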